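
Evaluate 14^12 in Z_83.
Using repeated squaring. 12 = 8 + 4 (binary 1100). Repeated squaring mod 83: 14^1 ≡ 14; 14^2 ≡ 14² = 196 ≡ 30; 14^4 ≡ 30² = 900 ≡ 70; 14^8 ≡ 70² = 4900 ≡ 3. Multiply: 14^12 = 14^8 × 14^4 ≡ 3 × 70 (mod 83): 3 × 70 = 210 ≡ 44. So 14^12 ≡ 44 (mod 83).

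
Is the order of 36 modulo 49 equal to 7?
Yes, ord_49(36) = 7.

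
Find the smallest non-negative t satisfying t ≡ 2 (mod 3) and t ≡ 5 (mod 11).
M = 3 × 11 = 33. M₁ = 11, y₁ ≡ 2 (mod 3). M₂ = 3, y₂ ≡ 4 (mod 11). t = 2×11×2 + 5×3×4 ≡ 5 (mod 33)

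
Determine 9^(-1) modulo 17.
9^(-1) ≡ 2 (mod 17). Verification: 9 × 2 = 18 ≡ 1 (mod 17)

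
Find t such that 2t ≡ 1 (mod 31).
2^(-1) ≡ 16 (mod 31). Verification: 2 × 16 = 32 ≡ 1 (mod 31)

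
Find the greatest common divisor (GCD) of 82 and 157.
1

Using the Euclidean algorithm:
82 = 0 × 157 + 82
157 = 1 × 82 + 75
82 = 1 × 75 + 7
75 = 10 × 7 + 5
7 = 1 × 5 + 2
5 = 2 × 2 + 1
2 = 2 × 1 + 0

GCD(82, 157) = 1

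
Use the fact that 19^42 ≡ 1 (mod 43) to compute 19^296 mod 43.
By Fermat: 19^{42} ≡ 1 (mod 43). 296 ≡ 2 (mod 42). So 19^{296} ≡ 19^{2} ≡ 17 (mod 43)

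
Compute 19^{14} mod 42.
25

Using successive squaring:
Binary expansion of 14: 1110
Powers of 19 mod 42 (each is the square of the previous):
  19^1 ≡ 19 (mod 42)
  19^2 ≡ 19² = 361 ≡ 25 (mod 42)
  19^4 ≡ 25² = 625 ≡ 37 (mod 42)
  19^8 ≡ 37² = 1369 ≡ 25 (mod 42)
14 = 8 + 4 + 2, so 19^14 = 19^8 × 19^4 × 19^2 ≡ 25 × 37 × 25 (mod 42)
Multiplying step by step:
  25 × 37 = 925 ≡ 1 (mod 42)
  1 × 25 = 25 ≡ 25 (mod 42)
Result: 19^14 ≡ 25 (mod 42)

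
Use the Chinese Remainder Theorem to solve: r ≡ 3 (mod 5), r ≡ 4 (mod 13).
M = 5 × 13 = 65. M₁ = 13, y₁ ≡ 2 (mod 5). M₂ = 5, y₂ ≡ 8 (mod 13). r = 3×13×2 + 4×5×8 ≡ 43 (mod 65)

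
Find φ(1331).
1210

Prime factorization: 1331 = 11^3
Using the formula φ(n) = n × Π(1 - 1/p) for each prime factor p:
φ(1331) = 1331 × (1 - 1/11)
φ(1331) = 1210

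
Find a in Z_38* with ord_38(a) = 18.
3 has order 18 mod 38 since 3^{18} ≡ 1 (mod 38) and no smaller power works.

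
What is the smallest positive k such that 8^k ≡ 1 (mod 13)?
Powers of 8 mod 13: 8^1≡8, 8^2≡12, 8^3≡5, 8^4≡1. Order = 4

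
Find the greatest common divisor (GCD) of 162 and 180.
18

Using the Euclidean algorithm:
162 = 0 × 180 + 162
180 = 1 × 162 + 18
162 = 9 × 18 + 0

GCD(162, 180) = 18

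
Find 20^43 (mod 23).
Using Fermat: 20^{22} ≡ 1 (mod 23). 43 ≡ 21 (mod 22). So 20^{43} ≡ 20^{21} ≡ 15 (mod 23)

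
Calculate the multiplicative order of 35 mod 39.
Powers of 35 mod 39: 35^1≡35, 35^2≡16, 35^3≡14, 35^4≡22, 35^5≡29, 35^6≡1. Order = 6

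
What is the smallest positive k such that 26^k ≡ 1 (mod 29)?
Powers of 26 mod 29: 26^1≡26, 26^2≡9, 26^3≡2, 26^4≡23, 26^5≡18, 26^6≡4, 26^7≡17, 26^8≡7, 26^9≡8, 26^10≡5, 26^11≡14, 26^12≡16, 26^13≡10, 26^14≡28, 26^15≡3, 26^16≡20, 26^17≡27, 26^18≡6, 26^19≡11, 26^20≡25, 26^21≡12, 26^22≡22, 26^23≡21, 26^24≡24, 26^25≡15, 26^26≡13, 26^27≡19, 26^28≡1. Order = 28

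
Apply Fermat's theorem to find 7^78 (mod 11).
By Fermat: 7^{10} ≡ 1 (mod 11). 78 = 7×10 + 8. So 7^{78} ≡ 7^{8} ≡ 9 (mod 11)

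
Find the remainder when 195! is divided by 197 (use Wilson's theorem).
(196)! = (195)! × (196) ≡ -1 (mod 197). So (195)! ≡ -1 × (196)^(-1) ≡ (-1)×(-1) = 1 (mod 197)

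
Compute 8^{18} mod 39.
25

Using successive squaring:
Binary expansion of 18: 10010
Powers of 8 mod 39 (each is the square of the previous):
  8^1 ≡ 8 (mod 39)
  8^2 ≡ 8² = 64 ≡ 25 (mod 39)
  8^4 ≡ 25² = 625 ≡ 1 (mod 39)
  8^8 ≡ 1² = 1 ≡ 1 (mod 39)
  8^16 ≡ 1² = 1 ≡ 1 (mod 39)
18 = 16 + 2, so 8^18 = 8^16 × 8^2 ≡ 1 × 25 (mod 39)
Multiplying step by step:
  1 × 25 = 25 ≡ 25 (mod 39)
Result: 8^18 ≡ 25 (mod 39)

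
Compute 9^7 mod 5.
9 ≡ 4 (mod 5). 7 = 4 + 2 + 1 (binary 111). Repeated squaring mod 5: 4^1 ≡ 4; 4^2 ≡ 4² = 16 ≡ 1; 4^4 ≡ 1² = 1 ≡ 1. Multiply: 9^7 ≡ 4^4 × 4^2 × 4^1 ≡ 1 × 1 × 4 (mod 5): 1 × 1 = 1 ≡ 1; 1 × 4 = 4 ≡ 4. So 9^7 ≡ 4 (mod 5).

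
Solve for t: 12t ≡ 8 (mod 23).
16

Since gcd(12, 23) = 1 divides 8, a solution exists.
Multiply both sides by the inverse of 12 mod 23:
  12^(-1) mod 23 = 2
  x ≡ 2 × 8 ≡ 16 ≡ 16 (mod 23)
Verification: 12 × 16 = 192 = 8 × 23 + 8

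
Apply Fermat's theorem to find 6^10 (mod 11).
By Fermat's Little Theorem, 6^{10} ≡ 1 (mod 11) since 11 is prime and gcd(6, 11) = 1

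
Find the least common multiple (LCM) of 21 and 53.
1113

First find GCD(21, 53) using the Euclidean algorithm:
21 = 0 × 53 + 21
53 = 2 × 21 + 11
21 = 1 × 11 + 10
11 = 1 × 10 + 1
10 = 10 × 1 + 0
GCD(21, 53) = 1

LCM formula: LCM(a, b) = (a × b) / GCD(a, b)
LCM(21, 53) = (21 × 53) / 1
LCM(21, 53) = 1113 / 1
LCM(21, 53) = 1113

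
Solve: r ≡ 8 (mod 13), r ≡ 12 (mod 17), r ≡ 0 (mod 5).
M = 13 × 17 × 5 = 1105. M₁ = 85, y₁ ≡ 2 (mod 13). M₂ = 65, y₂ ≡ 11 (mod 17). M₃ = 221, y₃ ≡ 1 (mod 5). r = 8×85×2 + 12×65×11 + 0×221×1 ≡ 1100 (mod 1105)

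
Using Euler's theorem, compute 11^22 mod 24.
By Euler: 11^{8} ≡ 1 (mod 24) since gcd(11, 24) = 1. 22 = 2×8 + 6. So 11^{22} ≡ 11^{6} ≡ 1 (mod 24)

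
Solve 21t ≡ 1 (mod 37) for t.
21^(-1) ≡ 30 (mod 37). Verification: 21 × 30 = 630 ≡ 1 (mod 37)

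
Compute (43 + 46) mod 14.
5

(43 + 46) = 89
89 mod 14 = 5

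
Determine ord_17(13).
Powers of 13 mod 17: 13^1≡13, 13^2≡16, 13^3≡4, 13^4≡1. Order = 4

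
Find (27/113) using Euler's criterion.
(27/113) = 27^{56} mod 113 = -1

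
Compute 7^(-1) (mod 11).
8

Using Extended Euclidean Algorithm:
gcd(7, 11) = 1
Bezout coefficients: 7 × -3 + 11 × 2 = 1
So 7 × -3 ≡ 1 (mod 11)
The inverse is -3 mod 11 = 8
Verification: 7 × 8 = 56 = 5 × 11 + 1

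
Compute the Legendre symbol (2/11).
(2/11) = 2^{5} mod 11 = -1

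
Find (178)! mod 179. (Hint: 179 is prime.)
By Wilson's theorem, (178)! ≡ -1 ≡ 178 (mod 179)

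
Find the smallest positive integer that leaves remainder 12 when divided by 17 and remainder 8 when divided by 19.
M = 17 × 19 = 323. M₁ = 19, y₁ ≡ 9 (mod 17). M₂ = 17, y₂ ≡ 9 (mod 19). n = 12×19×9 + 8×17×9 ≡ 46 (mod 323). The smallest positive such number is 46.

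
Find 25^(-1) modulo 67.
59

Using Extended Euclidean Algorithm:
gcd(25, 67) = 1
Bezout coefficients: 25 × -8 + 67 × 3 = 1
So 25 × -8 ≡ 1 (mod 67)
The inverse is -8 mod 67 = 59
Verification: 25 × 59 = 1475 = 22 × 67 + 1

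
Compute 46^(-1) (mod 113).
46^(-1) ≡ 86 (mod 113). Verification: 46 × 86 = 3956 ≡ 1 (mod 113)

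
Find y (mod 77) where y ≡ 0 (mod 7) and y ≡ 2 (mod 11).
M = 7 × 11 = 77. M₁ = 11, y₁ ≡ 2 (mod 7). M₂ = 7, y₂ ≡ 8 (mod 11). y = 0×11×2 + 2×7×8 ≡ 35 (mod 77)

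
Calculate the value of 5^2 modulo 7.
2 = 2 (binary 10). Repeated squaring mod 7: 5^1 ≡ 5; 5^2 ≡ 5² = 25 ≡ 4. So 5^2 ≡ 4 (mod 7).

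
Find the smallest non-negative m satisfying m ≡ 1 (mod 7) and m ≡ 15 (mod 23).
M = 7 × 23 = 161. M₁ = 23, y₁ ≡ 4 (mod 7). M₂ = 7, y₂ ≡ 10 (mod 23). m = 1×23×4 + 15×7×10 ≡ 15 (mod 161)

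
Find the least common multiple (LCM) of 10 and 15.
30

First find GCD(10, 15) using the Euclidean algorithm:
10 = 0 × 15 + 10
15 = 1 × 10 + 5
10 = 2 × 5 + 0
GCD(10, 15) = 5

LCM formula: LCM(a, b) = (a × b) / GCD(a, b)
LCM(10, 15) = (10 × 15) / 5
LCM(10, 15) = 150 / 5
LCM(10, 15) = 30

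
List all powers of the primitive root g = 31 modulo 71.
g^1, g^2, ..., g^{70} mod 71: {31, 38, 42, 24, 34, 60, 14, 8, 35, 20, 52, 50, 59, 54, 41, 64, 67, 18, 61, 45, 46, 6, 44, 15, 39, 2, 62, 5, 13, 48, 68, 49, 28, 16, 70, 40, 33, 29, 47, 37, 11, 57, 63, 36, 51, 19, 21, 12, 17, 30, 7, 4, 53, 10, 26, 25, 65, 27, 56, 32, 69, 9, 66, 58, 23, 3, 22, 43, 55, 1}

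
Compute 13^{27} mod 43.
16

Using successive squaring:
Binary expansion of 27: 11011
Powers of 13 mod 43 (each is the square of the previous):
  13^1 ≡ 13 (mod 43)
  13^2 ≡ 13² = 169 ≡ 40 (mod 43)
  13^4 ≡ 40² = 1600 ≡ 9 (mod 43)
  13^8 ≡ 9² = 81 ≡ 38 (mod 43)
  13^16 ≡ 38² = 1444 ≡ 25 (mod 43)
27 = 16 + 8 + 2 + 1, so 13^27 = 13^16 × 13^8 × 13^2 × 13^1 ≡ 25 × 38 × 40 × 13 (mod 43)
Multiplying step by step:
  25 × 38 = 950 ≡ 4 (mod 43)
  4 × 40 = 160 ≡ 31 (mod 43)
  31 × 13 = 403 ≡ 16 (mod 43)
Result: 13^27 ≡ 16 (mod 43)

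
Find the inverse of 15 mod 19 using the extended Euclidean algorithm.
Extended GCD: 15(-5) + 19(4) = 1. So 15^(-1) ≡ 14 ≡ 14 (mod 19). Verify: 15 × 14 = 210 ≡ 1 (mod 19)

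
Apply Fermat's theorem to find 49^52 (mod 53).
By Fermat's Little Theorem, 49^{52} ≡ 1 (mod 53) since 53 is prime and gcd(49, 53) = 1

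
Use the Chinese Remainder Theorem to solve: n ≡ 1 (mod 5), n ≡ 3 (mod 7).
31

Using the Chinese Remainder Theorem:
M = product of moduli = 35
For equation 1: M_1 = 7, 7 ≡ 2 (mod 5), inverse of 7 mod 5 is 3 (check: 2 × 3 = 6 ≡ 1 (mod 5))
For equation 2: M_2 = 5, 5 ≡ 5 (mod 7), inverse of 5 mod 7 is 3 (check: 5 × 3 = 15 ≡ 1 (mod 7))
Combine: n ≡ Σ r_i×M_i×(M_i⁻¹ mod m_i) = 1×7×3 + 3×5×3 = 21 + 45 = 66
66 mod 35 = 31
n ≡ 31 (mod 35)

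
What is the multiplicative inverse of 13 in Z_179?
13^(-1) ≡ 124 (mod 179). Verification: 13 × 124 = 1612 ≡ 1 (mod 179)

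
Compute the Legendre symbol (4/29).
(4/29) = 4^{14} mod 29 = 1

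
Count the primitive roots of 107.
52

The number of primitive roots modulo p is φ(p-1) = φ(106)
φ(106) = 52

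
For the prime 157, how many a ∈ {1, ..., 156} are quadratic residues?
For prime 157, there are (p-1)/2 = (157-1)/2 = 78 quadratic residues (excluding 0).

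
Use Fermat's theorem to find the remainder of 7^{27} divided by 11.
6

By Fermat's Little Theorem, a^(p-1) ≡ 1 (mod p) for prime p and gcd(a, p) = 1
Here p = 11, so 7^10 ≡ 1 (mod 11)
We can reduce the exponent: 27 mod 10 = 7
So 7^27 ≡ 7^7 (mod 11)
Computing: 7^7 mod 11 = 6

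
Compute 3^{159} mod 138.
105

Using successive squaring:
Binary expansion of 159: 10011111
Powers of 3 mod 138 (each is the square of the previous):
  3^1 ≡ 3 (mod 138)
  3^2 ≡ 3² = 9 ≡ 9 (mod 138)
  3^4 ≡ 9² = 81 ≡ 81 (mod 138)
  3^8 ≡ 81² = 6561 ≡ 75 (mod 138)
  3^16 ≡ 75² = 5625 ≡ 105 (mod 138)
  3^32 ≡ 105² = 11025 ≡ 123 (mod 138)
  3^64 ≡ 123² = 15129 ≡ 87 (mod 138)
  3^128 ≡ 87² = 7569 ≡ 117 (mod 138)
159 = 128 + 16 + 8 + 4 + 2 + 1, so 3^159 = 3^128 × 3^16 × 3^8 × 3^4 × 3^2 × 3^1 ≡ 117 × 105 × 75 × 81 × 9 × 3 (mod 138)
Multiplying step by step:
  117 × 105 = 12285 ≡ 3 (mod 138)
  3 × 75 = 225 ≡ 87 (mod 138)
  87 × 81 = 7047 ≡ 9 (mod 138)
  9 × 9 = 81 ≡ 81 (mod 138)
  81 × 3 = 243 ≡ 105 (mod 138)
Result: 3^159 ≡ 105 (mod 138)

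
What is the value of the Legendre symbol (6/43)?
(6/43) = 6^{21} mod 43 = 1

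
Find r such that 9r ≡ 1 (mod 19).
9^(-1) ≡ 17 (mod 19). Verification: 9 × 17 = 153 ≡ 1 (mod 19)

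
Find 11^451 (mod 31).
Using Fermat: 11^{30} ≡ 1 (mod 31). 451 ≡ 1 (mod 30). So 11^{451} ≡ 11^{1} ≡ 11 (mod 31)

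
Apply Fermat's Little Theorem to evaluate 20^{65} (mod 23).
15

By Fermat's Little Theorem, a^(p-1) ≡ 1 (mod p) for prime p and gcd(a, p) = 1
Here p = 23, so 20^22 ≡ 1 (mod 23)
We can reduce the exponent: 65 mod 22 = 21
So 20^65 ≡ 20^21 (mod 23)
Computing: 20^21 mod 23 = 15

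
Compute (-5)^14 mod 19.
Using repeated squaring. (-5) ≡ 14 (mod 19). 14 = 8 + 4 + 2 (binary 1110). Repeated squaring mod 19: 14^1 ≡ 14; 14^2 ≡ 14² = 196 ≡ 6; 14^4 ≡ 6² = 36 ≡ 17; 14^8 ≡ 17² = 289 ≡ 4. Multiply: (-5)^14 ≡ 14^8 × 14^4 × 14^2 ≡ 4 × 17 × 6 (mod 19): 4 × 17 = 68 ≡ 11; 11 × 6 = 66 ≡ 9. So (-5)^14 ≡ 9 (mod 19).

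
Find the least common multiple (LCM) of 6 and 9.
18

First find GCD(6, 9) using the Euclidean algorithm:
6 = 0 × 9 + 6
9 = 1 × 6 + 3
6 = 2 × 3 + 0
GCD(6, 9) = 3

LCM formula: LCM(a, b) = (a × b) / GCD(a, b)
LCM(6, 9) = (6 × 9) / 3
LCM(6, 9) = 54 / 3
LCM(6, 9) = 18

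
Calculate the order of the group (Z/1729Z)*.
1296

Prime factorization: 1729 = 7 × 13 × 19
Using the formula φ(n) = n × Π(1 - 1/p) for each prime factor p:
φ(1729) = 1729 × (1 - 1/7) × (1 - 1/13) × (1 - 1/19)
φ(1729) = 1296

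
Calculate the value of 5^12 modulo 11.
Using Fermat: 5^{10} ≡ 1 (mod 11). 12 ≡ 2 (mod 10). So 5^{12} ≡ 5^{2} ≡ 3 (mod 11)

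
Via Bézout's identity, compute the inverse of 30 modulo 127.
Extended GCD: 30(-55) + 127(13) = 1. So 30^(-1) ≡ 72 ≡ 72 (mod 127). Verify: 30 × 72 = 2160 ≡ 1 (mod 127)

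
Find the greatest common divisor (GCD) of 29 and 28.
1

Using the Euclidean algorithm:
29 = 1 × 28 + 1
28 = 28 × 1 + 0

GCD(29, 28) = 1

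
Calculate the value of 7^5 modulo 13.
5 = 4 + 1 (binary 101). Repeated squaring mod 13: 7^1 ≡ 7; 7^2 ≡ 7² = 49 ≡ 10; 7^4 ≡ 10² = 100 ≡ 9. Multiply: 7^5 = 7^4 × 7^1 ≡ 9 × 7 (mod 13): 9 × 7 = 63 ≡ 11. So 7^5 ≡ 11 (mod 13).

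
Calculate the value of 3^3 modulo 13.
3 = 2 + 1 (binary 11). Repeated squaring mod 13: 3^1 ≡ 3; 3^2 ≡ 3² = 9 ≡ 9. Multiply: 3^3 = 3^2 × 3^1 ≡ 9 × 3 (mod 13): 9 × 3 = 27 ≡ 1. So 3^3 ≡ 1 (mod 13).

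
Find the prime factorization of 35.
5 × 7

Divide by primes starting from smallest:
35 ÷ 5 = 7
7 ÷ 7 = 1

35 = 5 × 7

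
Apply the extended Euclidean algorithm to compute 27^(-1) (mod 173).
Extended GCD: 27(-32) + 173(5) = 1. So 27^(-1) ≡ 141 ≡ 141 (mod 173). Verify: 27 × 141 = 3807 ≡ 1 (mod 173)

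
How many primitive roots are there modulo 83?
40

The number of primitive roots modulo p is φ(p-1) = φ(82)
φ(82) = 40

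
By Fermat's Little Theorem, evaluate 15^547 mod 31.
By Fermat: 15^{30} ≡ 1 (mod 31). 547 ≡ 7 (mod 30). So 15^{547} ≡ 15^{7} ≡ 23 (mod 31)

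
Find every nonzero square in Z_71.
QRs mod 71: {1, 2, 3, 4, 5, 6, 8, 9, 10, 12, 15, 16, 18, 19, 20, 24, 25, 27, 29, 30, 32, 36, 37, 38, 40, 43, 45, 48, 49, 50, 54, 57, 58, 60, 64}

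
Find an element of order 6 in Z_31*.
6 has order 6 mod 31 since 6^{6} ≡ 1 (mod 31) and no smaller power works.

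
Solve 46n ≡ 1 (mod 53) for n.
15

Using Extended Euclidean Algorithm:
gcd(46, 53) = 1
Bezout coefficients: 46 × 15 + 53 × -13 = 1
So 46 × 15 ≡ 1 (mod 53)
The inverse is 15 mod 53 = 15
Verification: 46 × 15 = 690 = 13 × 53 + 1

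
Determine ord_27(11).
Powers of 11 mod 27: 11^1≡11, 11^2≡13, 11^3≡8, 11^4≡7, 11^5≡23, 11^6≡10, 11^7≡2, 11^8≡22, 11^9≡26, 11^10≡16, 11^11≡14, 11^12≡19, 11^13≡20, 11^14≡4, 11^15≡17, 11^16≡25, 11^17≡5, 11^18≡1. Order = 18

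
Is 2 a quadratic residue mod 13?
By Euler's criterion: 2^{6} ≡ 12 (mod 13). Since this equals -1 (≡ 12), 2 is not a QR.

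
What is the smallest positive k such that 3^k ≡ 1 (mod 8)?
Powers of 3 mod 8: 3^1≡3, 3^2≡1. Order = 2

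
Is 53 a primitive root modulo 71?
Yes

To verify, check if 53^(70/q) ≢ 1 (mod 71) for each prime divisor q of 70
Divisors of 70 = 70: [1, 2, 5, 7, 10, 14, 35, 70]
  53^(70/2) = 53^35 ≡ 70 (mod 71)
  53^(70/5) = 53^14 ≡ 57 (mod 71)
  53^(70/7) = 53^10 ≡ 37 (mod 71)
Conclusion: 53 is a primitive root modulo 71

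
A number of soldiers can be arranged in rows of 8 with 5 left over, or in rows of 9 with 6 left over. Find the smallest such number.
M = 8 × 9 = 72. M₁ = 9, y₁ ≡ 1 (mod 8). M₂ = 8, y₂ ≡ 8 (mod 9). n = 5×9×1 + 6×8×8 ≡ 69 (mod 72). The smallest positive such number is 69.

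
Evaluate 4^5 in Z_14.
5 = 4 + 1 (binary 101). Repeated squaring mod 14: 4^1 ≡ 4; 4^2 ≡ 4² = 16 ≡ 2; 4^4 ≡ 2² = 4 ≡ 4. Multiply: 4^5 = 4^4 × 4^1 ≡ 4 × 4 (mod 14): 4 × 4 = 16 ≡ 2. So 4^5 ≡ 2 (mod 14).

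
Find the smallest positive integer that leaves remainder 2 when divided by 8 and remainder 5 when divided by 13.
M = 8 × 13 = 104. M₁ = 13, y₁ ≡ 5 (mod 8). M₂ = 8, y₂ ≡ 5 (mod 13). x = 2×13×5 + 5×8×5 ≡ 18 (mod 104). The smallest positive such number is 18.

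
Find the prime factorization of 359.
359

Divide by primes starting from smallest:
359 ÷ 359 = 1

359 = 359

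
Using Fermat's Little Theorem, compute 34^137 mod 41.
By Fermat: 34^{40} ≡ 1 (mod 41). 137 = 3×40 + 17. So 34^{137} ≡ 34^{17} ≡ 11 (mod 41)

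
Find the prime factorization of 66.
2 × 3 × 11

Divide by primes starting from smallest:
66 ÷ 2 = 33
33 ÷ 3 = 11
11 ÷ 11 = 1

66 = 2 × 3 × 11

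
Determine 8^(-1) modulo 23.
8^(-1) ≡ 3 (mod 23). Verification: 8 × 3 = 24 ≡ 1 (mod 23)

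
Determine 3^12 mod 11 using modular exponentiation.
Using Fermat: 3^{10} ≡ 1 (mod 11). 12 ≡ 2 (mod 10). So 3^{12} ≡ 3^{2} ≡ 9 (mod 11)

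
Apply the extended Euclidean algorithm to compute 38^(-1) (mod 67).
Extended GCD: 38(30) + 67(-17) = 1. So 38^(-1) ≡ 30 ≡ 30 (mod 67). Verify: 38 × 30 = 1140 ≡ 1 (mod 67)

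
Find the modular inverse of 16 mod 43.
16^(-1) ≡ 35 (mod 43). Verification: 16 × 35 = 560 ≡ 1 (mod 43)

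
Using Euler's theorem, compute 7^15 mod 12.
By Euler: 7^{4} ≡ 1 (mod 12) since gcd(7, 12) = 1. 15 = 3×4 + 3. So 7^{15} ≡ 7^{3} ≡ 7 (mod 12)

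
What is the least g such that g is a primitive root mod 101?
p - 1 = 100 has prime divisors 2, 5. h is a primitive root mod 101 iff h^(100/q) ≢ 1 (mod 101) for each such q.
h = 2: 2^50 ≡ 100, 2^20 ≡ 95 (mod 101); none is 1, so 2 has order 100 and is a primitive root.
The smallest primitive root mod 101 is g = 2.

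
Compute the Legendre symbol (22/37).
(22/37) = 22^{18} mod 37 = -1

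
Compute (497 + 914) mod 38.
5

(497 + 914) = 1411
1411 mod 38 = 5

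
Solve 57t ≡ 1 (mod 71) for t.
57^(-1) ≡ 5 (mod 71). Verification: 57 × 5 = 285 ≡ 1 (mod 71)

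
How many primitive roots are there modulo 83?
Number of primitive roots mod 83 = φ(82) = 40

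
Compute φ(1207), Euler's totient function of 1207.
1120

Prime factorization: 1207 = 17 × 71
Using the formula φ(n) = n × Π(1 - 1/p) for each prime factor p:
φ(1207) = 1207 × (1 - 1/17) × (1 - 1/71)
φ(1207) = 1120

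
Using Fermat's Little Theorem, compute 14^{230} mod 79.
18

By Fermat's Little Theorem, a^(p-1) ≡ 1 (mod p) for prime p and gcd(a, p) = 1
Here p = 79, so 14^78 ≡ 1 (mod 79)
We can reduce the exponent: 230 mod 78 = 74
So 14^230 ≡ 14^74 (mod 79)
Computing: 14^74 mod 79 = 18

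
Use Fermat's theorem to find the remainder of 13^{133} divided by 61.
13

By Fermat's Little Theorem, a^(p-1) ≡ 1 (mod p) for prime p and gcd(a, p) = 1
Here p = 61, so 13^60 ≡ 1 (mod 61)
We can reduce the exponent: 133 mod 60 = 13
So 13^133 ≡ 13^13 (mod 61)
Computing: 13^13 mod 61 = 13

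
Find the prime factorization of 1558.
2 × 19 × 41

Divide by primes starting from smallest:
1558 ÷ 2 = 779
779 ÷ 19 = 41
41 ÷ 41 = 1

1558 = 2 × 19 × 41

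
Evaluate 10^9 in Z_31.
9 = 8 + 1 (binary 1001). Repeated squaring mod 31: 10^1 ≡ 10; 10^2 ≡ 10² = 100 ≡ 7; 10^4 ≡ 7² = 49 ≡ 18; 10^8 ≡ 18² = 324 ≡ 14. Multiply: 10^9 = 10^8 × 10^1 ≡ 14 × 10 (mod 31): 14 × 10 = 140 ≡ 16. So 10^9 ≡ 16 (mod 31).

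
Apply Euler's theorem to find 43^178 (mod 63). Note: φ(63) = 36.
By Euler: 43^{36} ≡ 1 (mod 63) since gcd(43, 63) = 1. 178 = 4×36 + 34. So 43^{178} ≡ 43^{34} ≡ 43 (mod 63)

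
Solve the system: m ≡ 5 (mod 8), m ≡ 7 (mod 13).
M = 8 × 13 = 104. M₁ = 13, y₁ ≡ 5 (mod 8). M₂ = 8, y₂ ≡ 5 (mod 13). m = 5×13×5 + 7×8×5 ≡ 85 (mod 104)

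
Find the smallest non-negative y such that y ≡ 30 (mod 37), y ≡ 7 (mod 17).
585

Using the Chinese Remainder Theorem:
M = product of moduli = 629
For equation 1: M_1 = 17, 17 ≡ 17 (mod 37), inverse of 17 mod 37 is 24 (check: 17 × 24 = 408 ≡ 1 (mod 37))
For equation 2: M_2 = 37, 37 ≡ 3 (mod 17), inverse of 37 mod 17 is 6 (check: 3 × 6 = 18 ≡ 1 (mod 17))
Combine: y ≡ Σ r_i×M_i×(M_i⁻¹ mod m_i) = 30×17×24 + 7×37×6 = 12240 + 1554 = 13794
13794 mod 629 = 585
y ≡ 585 (mod 629)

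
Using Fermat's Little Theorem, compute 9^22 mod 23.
By Fermat's Little Theorem, 9^{22} ≡ 1 (mod 23) since 23 is prime and gcd(9, 23) = 1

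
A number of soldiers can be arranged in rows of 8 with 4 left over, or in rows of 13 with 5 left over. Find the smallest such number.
M = 8 × 13 = 104. M₁ = 13, y₁ ≡ 5 (mod 8). M₂ = 8, y₂ ≡ 5 (mod 13). m = 4×13×5 + 5×8×5 ≡ 44 (mod 104). The smallest positive such number is 44.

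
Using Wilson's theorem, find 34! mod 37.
(36)! = (34)! × (35) × (36) ≡ -1 (mod 37). So (34)! ≡ -1 × [(36)(35)]^(-1) ≡ 18 (mod 37)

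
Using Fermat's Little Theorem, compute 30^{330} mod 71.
30

By Fermat's Little Theorem, a^(p-1) ≡ 1 (mod p) for prime p and gcd(a, p) = 1
Here p = 71, so 30^70 ≡ 1 (mod 71)
We can reduce the exponent: 330 mod 70 = 50
So 30^330 ≡ 30^50 (mod 71)
Computing: 30^50 mod 71 = 30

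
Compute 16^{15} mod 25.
1

Using successive squaring:
Binary expansion of 15: 1111
Powers of 16 mod 25 (each is the square of the previous):
  16^1 ≡ 16 (mod 25)
  16^2 ≡ 16² = 256 ≡ 6 (mod 25)
  16^4 ≡ 6² = 36 ≡ 11 (mod 25)
  16^8 ≡ 11² = 121 ≡ 21 (mod 25)
15 = 8 + 4 + 2 + 1, so 16^15 = 16^8 × 16^4 × 16^2 × 16^1 ≡ 21 × 11 × 6 × 16 (mod 25)
Multiplying step by step:
  21 × 11 = 231 ≡ 6 (mod 25)
  6 × 6 = 36 ≡ 11 (mod 25)
  11 × 16 = 176 ≡ 1 (mod 25)
Result: 16^15 ≡ 1 (mod 25)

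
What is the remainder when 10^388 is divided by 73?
Using Fermat: 10^{72} ≡ 1 (mod 73). 388 ≡ 28 (mod 72). So 10^{388} ≡ 10^{28} ≡ 72 (mod 73)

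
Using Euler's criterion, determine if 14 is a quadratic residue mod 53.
By Euler's criterion: 14^{26} ≡ 52 (mod 53). Since this equals -1 (≡ 52), 14 is not a QR.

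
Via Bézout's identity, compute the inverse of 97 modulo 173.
Extended GCD: 97(66) + 173(-37) = 1. So 97^(-1) ≡ 66 ≡ 66 (mod 173). Verify: 97 × 66 = 6402 ≡ 1 (mod 173)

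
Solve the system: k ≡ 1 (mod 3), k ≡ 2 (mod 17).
M = 3 × 17 = 51. M₁ = 17, y₁ ≡ 2 (mod 3). M₂ = 3, y₂ ≡ 6 (mod 17). k = 1×17×2 + 2×3×6 ≡ 19 (mod 51)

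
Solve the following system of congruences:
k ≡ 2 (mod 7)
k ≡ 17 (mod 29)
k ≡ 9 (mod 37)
6484

Using the Chinese Remainder Theorem:
M = product of moduli = 7511
For equation 1: M_1 = 1073, 1073 ≡ 2 (mod 7), inverse of 1073 mod 7 is 4 (check: 2 × 4 = 8 ≡ 1 (mod 7))
For equation 2: M_2 = 259, 259 ≡ 27 (mod 29), inverse of 259 mod 29 is 14 (check: 27 × 14 = 378 ≡ 1 (mod 29))
For equation 3: M_3 = 203, 203 ≡ 18 (mod 37), inverse of 203 mod 37 is 35 (check: 18 × 35 = 630 ≡ 1 (mod 37))
Combine: k ≡ Σ r_i×M_i×(M_i⁻¹ mod m_i) = 2×1073×4 + 17×259×14 + 9×203×35 = 8584 + 61642 + 63945 = 134171
134171 mod 7511 = 6484
k ≡ 6484 (mod 7511)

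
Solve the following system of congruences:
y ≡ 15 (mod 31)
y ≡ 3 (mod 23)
325

Using the Chinese Remainder Theorem:
M = product of moduli = 713
For equation 1: M_1 = 23, 23 ≡ 23 (mod 31), inverse of 23 mod 31 is 27 (check: 23 × 27 = 621 ≡ 1 (mod 31))
For equation 2: M_2 = 31, 31 ≡ 8 (mod 23), inverse of 31 mod 23 is 3 (check: 8 × 3 = 24 ≡ 1 (mod 23))
Combine: y ≡ Σ r_i×M_i×(M_i⁻¹ mod m_i) = 15×23×27 + 3×31×3 = 9315 + 279 = 9594
9594 mod 713 = 325
y ≡ 325 (mod 713)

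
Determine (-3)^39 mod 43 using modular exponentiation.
Using repeated squaring. (-3) ≡ 40 (mod 43). 39 = 32 + 4 + 2 + 1 (binary 100111). Repeated squaring mod 43: 40^1 ≡ 40; 40^2 ≡ 40² = 1600 ≡ 9; 40^4 ≡ 9² = 81 ≡ 38; 40^8 ≡ 38² = 1444 ≡ 25; 40^16 ≡ 25² = 625 ≡ 23; 40^32 ≡ 23² = 529 ≡ 13. Multiply: (-3)^39 ≡ 40^32 × 40^4 × 40^2 × 40^1 ≡ 13 × 38 × 9 × 40 (mod 43): 13 × 38 = 494 ≡ 21; 21 × 9 = 189 ≡ 17; 17 × 40 = 680 ≡ 35. So (-3)^39 ≡ 35 (mod 43).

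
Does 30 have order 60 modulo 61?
p - 1 = 60 has prime divisors 2, 3, 5. Check 30^(60/q) mod 61 for each: 30^(60/2) = 30^30 ≡ 60, 30^(60/3) = 30^20 ≡ 13, 30^(60/5) = 30^12 ≡ 34 (mod 61). None of these is 1, so 30 has order 60 = φ(61), so it is a primitive root mod 61.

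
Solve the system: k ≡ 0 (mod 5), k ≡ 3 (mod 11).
M = 5 × 11 = 55. M₁ = 11, y₁ ≡ 1 (mod 5). M₂ = 5, y₂ ≡ 9 (mod 11). k = 0×11×1 + 3×5×9 ≡ 25 (mod 55)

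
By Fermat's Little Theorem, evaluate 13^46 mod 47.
By Fermat's Little Theorem, 13^{46} ≡ 1 (mod 47) since 47 is prime and gcd(13, 47) = 1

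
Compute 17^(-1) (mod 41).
17^(-1) ≡ 29 (mod 41). Verification: 17 × 29 = 493 ≡ 1 (mod 41)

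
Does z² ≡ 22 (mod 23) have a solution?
By Euler's criterion: 22^{11} ≡ 22 (mod 23). Since this equals -1 (≡ 22), 22 is not a QR.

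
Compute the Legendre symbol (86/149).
(86/149) = 86^{74} mod 149 = 1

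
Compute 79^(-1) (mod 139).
79^(-1) ≡ 44 (mod 139). Verification: 79 × 44 = 3476 ≡ 1 (mod 139)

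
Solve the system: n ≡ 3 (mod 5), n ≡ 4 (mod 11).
M = 5 × 11 = 55. M₁ = 11, y₁ ≡ 1 (mod 5). M₂ = 5, y₂ ≡ 9 (mod 11). n = 3×11×1 + 4×5×9 ≡ 48 (mod 55)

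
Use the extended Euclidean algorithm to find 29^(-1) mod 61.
Extended GCD: 29(-21) + 61(10) = 1. So 29^(-1) ≡ 40 ≡ 40 (mod 61). Verify: 29 × 40 = 1160 ≡ 1 (mod 61)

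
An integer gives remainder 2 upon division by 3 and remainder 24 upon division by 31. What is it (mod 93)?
M = 3 × 31 = 93. M₁ = 31, y₁ ≡ 1 (mod 3). M₂ = 3, y₂ ≡ 21 (mod 31). x = 2×31×1 + 24×3×21 ≡ 86 (mod 93). The smallest positive such number is 86.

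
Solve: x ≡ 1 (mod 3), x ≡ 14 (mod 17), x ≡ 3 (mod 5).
M = 3 × 17 × 5 = 255. M₁ = 85, y₁ ≡ 1 (mod 3). M₂ = 15, y₂ ≡ 8 (mod 17). M₃ = 51, y₃ ≡ 1 (mod 5). x = 1×85×1 + 14×15×8 + 3×51×1 ≡ 133 (mod 255)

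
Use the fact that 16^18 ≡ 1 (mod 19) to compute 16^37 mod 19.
By Fermat: 16^{18} ≡ 1 (mod 19). 37 = 2×18 + 1. So 16^{37} ≡ 16^{1} ≡ 16 (mod 19)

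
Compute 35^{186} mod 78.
1

Using successive squaring:
Binary expansion of 186: 10111010
Powers of 35 mod 78 (each is the square of the previous):
  35^1 ≡ 35 (mod 78)
  35^2 ≡ 35² = 1225 ≡ 55 (mod 78)
  35^4 ≡ 55² = 3025 ≡ 61 (mod 78)
  35^8 ≡ 61² = 3721 ≡ 55 (mod 78)
  35^16 ≡ 55² = 3025 ≡ 61 (mod 78)
  35^32 ≡ 61² = 3721 ≡ 55 (mod 78)
  35^64 ≡ 55² = 3025 ≡ 61 (mod 78)
  35^128 ≡ 61² = 3721 ≡ 55 (mod 78)
186 = 128 + 32 + 16 + 8 + 2, so 35^186 = 35^128 × 35^32 × 35^16 × 35^8 × 35^2 ≡ 55 × 55 × 61 × 55 × 55 (mod 78)
Multiplying step by step:
  55 × 55 = 3025 ≡ 61 (mod 78)
  61 × 61 = 3721 ≡ 55 (mod 78)
  55 × 55 = 3025 ≡ 61 (mod 78)
  61 × 55 = 3355 ≡ 1 (mod 78)
Result: 35^186 ≡ 1 (mod 78)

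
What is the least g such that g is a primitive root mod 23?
p - 1 = 22 has prime divisors 2, 11. h is a primitive root mod 23 iff h^(22/q) ≢ 1 (mod 23) for each such q.
h = 2: 2^11 ≡ 1, 2^2 ≡ 4 (mod 23); 2^11 ≡ 1, so not a primitive root.
h = 3: 3^11 ≡ 1, 3^2 ≡ 9 (mod 23); 3^11 ≡ 1, so not a primitive root.
h = 4: 4^11 ≡ 1, 4^2 ≡ 16 (mod 23); 4^11 ≡ 1, so not a primitive root.
h = 5: 5^11 ≡ 22, 5^2 ≡ 2 (mod 23); none is 1, so 5 has order 22 and is a primitive root.
The smallest primitive root mod 23 is g = 5.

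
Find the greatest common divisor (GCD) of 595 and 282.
1

Using the Euclidean algorithm:
595 = 2 × 282 + 31
282 = 9 × 31 + 3
31 = 10 × 3 + 1
3 = 3 × 1 + 0

GCD(595, 282) = 1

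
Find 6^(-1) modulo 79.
66

Using Extended Euclidean Algorithm:
gcd(6, 79) = 1
Bezout coefficients: 6 × -13 + 79 × 1 = 1
So 6 × -13 ≡ 1 (mod 79)
The inverse is -13 mod 79 = 66
Verification: 6 × 66 = 396 = 5 × 79 + 1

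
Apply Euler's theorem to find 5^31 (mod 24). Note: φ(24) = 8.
By Euler: 5^{8} ≡ 1 (mod 24) since gcd(5, 24) = 1. 31 = 3×8 + 7. So 5^{31} ≡ 5^{7} ≡ 5 (mod 24)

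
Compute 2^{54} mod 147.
127

Using successive squaring:
Binary expansion of 54: 110110
Powers of 2 mod 147 (each is the square of the previous):
  2^1 ≡ 2 (mod 147)
  2^2 ≡ 2² = 4 ≡ 4 (mod 147)
  2^4 ≡ 4² = 16 ≡ 16 (mod 147)
  2^8 ≡ 16² = 256 ≡ 109 (mod 147)
  2^16 ≡ 109² = 11881 ≡ 121 (mod 147)
  2^32 ≡ 121² = 14641 ≡ 88 (mod 147)
54 = 32 + 16 + 4 + 2, so 2^54 = 2^32 × 2^16 × 2^4 × 2^2 ≡ 88 × 121 × 16 × 4 (mod 147)
Multiplying step by step:
  88 × 121 = 10648 ≡ 64 (mod 147)
  64 × 16 = 1024 ≡ 142 (mod 147)
  142 × 4 = 568 ≡ 127 (mod 147)
Result: 2^54 ≡ 127 (mod 147)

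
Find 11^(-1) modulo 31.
17

Using Extended Euclidean Algorithm:
gcd(11, 31) = 1
Bezout coefficients: 11 × -14 + 31 × 5 = 1
So 11 × -14 ≡ 1 (mod 31)
The inverse is -14 mod 31 = 17
Verification: 11 × 17 = 187 = 6 × 31 + 1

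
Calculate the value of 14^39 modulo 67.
Using repeated squaring. 39 = 32 + 4 + 2 + 1 (binary 100111). Repeated squaring mod 67: 14^1 ≡ 14; 14^2 ≡ 14² = 196 ≡ 62; 14^4 ≡ 62² = 3844 ≡ 25; 14^8 ≡ 25² = 625 ≡ 22; 14^16 ≡ 22² = 484 ≡ 15; 14^32 ≡ 15² = 225 ≡ 24. Multiply: 14^39 = 14^32 × 14^4 × 14^2 × 14^1 ≡ 24 × 25 × 62 × 14 (mod 67): 24 × 25 = 600 ≡ 64; 64 × 62 = 3968 ≡ 15; 15 × 14 = 210 ≡ 9. So 14^39 ≡ 9 (mod 67).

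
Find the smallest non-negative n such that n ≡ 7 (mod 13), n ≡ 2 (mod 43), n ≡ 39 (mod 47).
7183

Using the Chinese Remainder Theorem:
M = product of moduli = 26273
For equation 1: M_1 = 2021, 2021 ≡ 6 (mod 13), inverse of 2021 mod 13 is 11 (check: 6 × 11 = 66 ≡ 1 (mod 13))
For equation 2: M_2 = 611, 611 ≡ 9 (mod 43), inverse of 611 mod 43 is 24 (check: 9 × 24 = 216 ≡ 1 (mod 43))
For equation 3: M_3 = 559, 559 ≡ 42 (mod 47), inverse of 559 mod 47 is 28 (check: 42 × 28 = 1176 ≡ 1 (mod 47))
Combine: n ≡ Σ r_i×M_i×(M_i⁻¹ mod m_i) = 7×2021×11 + 2×611×24 + 39×559×28 = 155617 + 29328 + 610428 = 795373
795373 mod 26273 = 7183
n ≡ 7183 (mod 26273)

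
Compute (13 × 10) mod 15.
10

(13 × 10) = 130
130 mod 15 = 10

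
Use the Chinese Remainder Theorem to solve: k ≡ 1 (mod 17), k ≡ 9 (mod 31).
M = 17 × 31 = 527. M₁ = 31, y₁ ≡ 11 (mod 17). M₂ = 17, y₂ ≡ 11 (mod 31). k = 1×31×11 + 9×17×11 ≡ 443 (mod 527)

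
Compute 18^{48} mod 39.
27

Using successive squaring:
Binary expansion of 48: 110000
Powers of 18 mod 39 (each is the square of the previous):
  18^1 ≡ 18 (mod 39)
  18^2 ≡ 18² = 324 ≡ 12 (mod 39)
  18^4 ≡ 12² = 144 ≡ 27 (mod 39)
  18^8 ≡ 27² = 729 ≡ 27 (mod 39)
  18^16 ≡ 27² = 729 ≡ 27 (mod 39)
  18^32 ≡ 27² = 729 ≡ 27 (mod 39)
48 = 32 + 16, so 18^48 = 18^32 × 18^16 ≡ 27 × 27 (mod 39)
Multiplying step by step:
  27 × 27 = 729 ≡ 27 (mod 39)
Result: 18^48 ≡ 27 (mod 39)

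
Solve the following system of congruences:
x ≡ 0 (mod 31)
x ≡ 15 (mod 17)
372

Using the Chinese Remainder Theorem:
M = product of moduli = 527
For equation 1: M_1 = 17, 17 ≡ 17 (mod 31), inverse of 17 mod 31 is 11 (check: 17 × 11 = 187 ≡ 1 (mod 31))
For equation 2: M_2 = 31, 31 ≡ 14 (mod 17), inverse of 31 mod 17 is 11 (check: 14 × 11 = 154 ≡ 1 (mod 17))
Combine: x ≡ Σ r_i×M_i×(M_i⁻¹ mod m_i) = 0×17×11 + 15×31×11 = 0 + 5115 = 5115
5115 mod 527 = 372
x ≡ 372 (mod 527)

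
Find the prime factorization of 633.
3 × 211

Divide by primes starting from smallest:
633 ÷ 3 = 211
211 ÷ 211 = 1

633 = 3 × 211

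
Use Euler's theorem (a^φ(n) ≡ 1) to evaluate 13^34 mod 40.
By Euler: 13^{16} ≡ 1 (mod 40) since gcd(13, 40) = 1. 34 = 2×16 + 2. So 13^{34} ≡ 13^{2} ≡ 9 (mod 40)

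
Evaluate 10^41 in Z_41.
Using Fermat: 10^{40} ≡ 1 (mod 41). 41 ≡ 1 (mod 40). So 10^{41} ≡ 10^{1} ≡ 10 (mod 41)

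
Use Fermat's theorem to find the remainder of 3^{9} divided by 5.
3

By Fermat's Little Theorem, a^(p-1) ≡ 1 (mod p) for prime p and gcd(a, p) = 1
Here p = 5, so 3^4 ≡ 1 (mod 5)
We can reduce the exponent: 9 mod 4 = 1
So 3^9 ≡ 3^1 (mod 5)
Computing: 3^1 mod 5 = 3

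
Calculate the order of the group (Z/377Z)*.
336

Prime factorization: 377 = 13 × 29
Using the formula φ(n) = n × Π(1 - 1/p) for each prime factor p:
φ(377) = 377 × (1 - 1/13) × (1 - 1/29)
φ(377) = 336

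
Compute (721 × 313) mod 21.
7

(721 × 313) = 225673
225673 mod 21 = 7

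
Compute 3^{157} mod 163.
108

Using successive squaring:
Binary expansion of 157: 10011101
Powers of 3 mod 163 (each is the square of the previous):
  3^1 ≡ 3 (mod 163)
  3^2 ≡ 3² = 9 ≡ 9 (mod 163)
  3^4 ≡ 9² = 81 ≡ 81 (mod 163)
  3^8 ≡ 81² = 6561 ≡ 41 (mod 163)
  3^16 ≡ 41² = 1681 ≡ 51 (mod 163)
  3^32 ≡ 51² = 2601 ≡ 156 (mod 163)
  3^64 ≡ 156² = 24336 ≡ 49 (mod 163)
  3^128 ≡ 49² = 2401 ≡ 119 (mod 163)
157 = 128 + 16 + 8 + 4 + 1, so 3^157 = 3^128 × 3^16 × 3^8 × 3^4 × 3^1 ≡ 119 × 51 × 41 × 81 × 3 (mod 163)
Multiplying step by step:
  119 × 51 = 6069 ≡ 38 (mod 163)
  38 × 41 = 1558 ≡ 91 (mod 163)
  91 × 81 = 7371 ≡ 36 (mod 163)
  36 × 3 = 108 ≡ 108 (mod 163)
Result: 3^157 ≡ 108 (mod 163)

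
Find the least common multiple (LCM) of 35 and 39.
1365

First find GCD(35, 39) using the Euclidean algorithm:
35 = 0 × 39 + 35
39 = 1 × 35 + 4
35 = 8 × 4 + 3
4 = 1 × 3 + 1
3 = 3 × 1 + 0
GCD(35, 39) = 1

LCM formula: LCM(a, b) = (a × b) / GCD(a, b)
LCM(35, 39) = (35 × 39) / 1
LCM(35, 39) = 1365 / 1
LCM(35, 39) = 1365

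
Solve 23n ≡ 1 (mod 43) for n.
23^(-1) ≡ 15 (mod 43). Verification: 23 × 15 = 345 ≡ 1 (mod 43)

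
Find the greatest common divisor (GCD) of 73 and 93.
1

Using the Euclidean algorithm:
73 = 0 × 93 + 73
93 = 1 × 73 + 20
73 = 3 × 20 + 13
20 = 1 × 13 + 7
13 = 1 × 7 + 6
7 = 1 × 6 + 1
6 = 6 × 1 + 0

GCD(73, 93) = 1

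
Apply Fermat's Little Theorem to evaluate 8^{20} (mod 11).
1

By Fermat's Little Theorem, a^(p-1) ≡ 1 (mod p) for prime p and gcd(a, p) = 1
Here p = 11, so 8^10 ≡ 1 (mod 11)
We can reduce the exponent: 20 mod 10 = 0
So 8^20 ≡ 8^0 (mod 11)
Computing: 8^0 mod 11 = 1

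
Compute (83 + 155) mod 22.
18

(83 + 155) = 238
238 mod 22 = 18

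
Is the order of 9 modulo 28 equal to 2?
No, the actual order is 3, not 2.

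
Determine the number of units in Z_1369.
1332

Prime factorization: 1369 = 37^2
Using the formula φ(n) = n × Π(1 - 1/p) for each prime factor p:
φ(1369) = 1369 × (1 - 1/37)
φ(1369) = 1332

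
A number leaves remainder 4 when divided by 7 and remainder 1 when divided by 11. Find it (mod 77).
M = 7 × 11 = 77. M₁ = 11, y₁ ≡ 2 (mod 7). M₂ = 7, y₂ ≡ 8 (mod 11). y = 4×11×2 + 1×7×8 ≡ 67 (mod 77)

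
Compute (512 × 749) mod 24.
16

(512 × 749) = 383488
383488 mod 24 = 16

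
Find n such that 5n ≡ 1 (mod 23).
5^(-1) ≡ 14 (mod 23). Verification: 5 × 14 = 70 ≡ 1 (mod 23)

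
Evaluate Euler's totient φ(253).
220

Prime factorization: 253 = 11 × 23
Using the formula φ(n) = n × Π(1 - 1/p) for each prime factor p:
φ(253) = 253 × (1 - 1/11) × (1 - 1/23)
φ(253) = 220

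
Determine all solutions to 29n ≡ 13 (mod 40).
17

Since gcd(29, 40) = 1 divides 13, a solution exists.
Multiply both sides by the inverse of 29 mod 40:
  29^(-1) mod 40 = 29
  x ≡ 29 × 13 ≡ 377 ≡ 17 (mod 40)
Verification: 29 × 17 = 493 = 12 × 40 + 13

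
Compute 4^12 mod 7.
Using Fermat: 4^{6} ≡ 1 (mod 7). 12 ≡ 0 (mod 6). So 4^{12} ≡ 4^{0} ≡ 1 (mod 7)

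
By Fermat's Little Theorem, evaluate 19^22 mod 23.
By Fermat's Little Theorem, 19^{22} ≡ 1 (mod 23) since 23 is prime and gcd(19, 23) = 1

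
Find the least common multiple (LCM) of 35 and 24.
840

First find GCD(35, 24) using the Euclidean algorithm:
35 = 1 × 24 + 11
24 = 2 × 11 + 2
11 = 5 × 2 + 1
2 = 2 × 1 + 0
GCD(35, 24) = 1

LCM formula: LCM(a, b) = (a × b) / GCD(a, b)
LCM(35, 24) = (35 × 24) / 1
LCM(35, 24) = 840 / 1
LCM(35, 24) = 840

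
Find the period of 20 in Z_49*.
Powers of 20 mod 49: 20^1≡20, 20^2≡8, 20^3≡13, 20^4≡15, 20^5≡6, 20^6≡22, 20^7≡48, 20^8≡29, 20^9≡41, 20^10≡36, 20^11≡34, 20^12≡43, 20^13≡27, 20^14≡1. Order = 14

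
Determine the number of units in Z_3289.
2640

Prime factorization: 3289 = 11 × 13 × 23
Using the formula φ(n) = n × Π(1 - 1/p) for each prime factor p:
φ(3289) = 3289 × (1 - 1/11) × (1 - 1/13) × (1 - 1/23)
φ(3289) = 2640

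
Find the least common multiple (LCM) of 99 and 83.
8217

First find GCD(99, 83) using the Euclidean algorithm:
99 = 1 × 83 + 16
83 = 5 × 16 + 3
16 = 5 × 3 + 1
3 = 3 × 1 + 0
GCD(99, 83) = 1

LCM formula: LCM(a, b) = (a × b) / GCD(a, b)
LCM(99, 83) = (99 × 83) / 1
LCM(99, 83) = 8217 / 1
LCM(99, 83) = 8217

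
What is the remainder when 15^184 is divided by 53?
Using Fermat: 15^{52} ≡ 1 (mod 53). 184 ≡ 28 (mod 52). So 15^{184} ≡ 15^{28} ≡ 13 (mod 53)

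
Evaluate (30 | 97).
(30/97) = 30^{48} mod 97 = -1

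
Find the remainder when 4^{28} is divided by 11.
By Fermat: 4^{10} ≡ 1 (mod 11). 28 = 2×10 + 8. So 4^{28} ≡ 4^{8} ≡ 9 (mod 11)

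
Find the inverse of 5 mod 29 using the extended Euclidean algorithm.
Extended GCD: 5(6) + 29(-1) = 1. So 5^(-1) ≡ 6 ≡ 6 (mod 29). Verify: 5 × 6 = 30 ≡ 1 (mod 29)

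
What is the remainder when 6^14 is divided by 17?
Using repeated squaring. 14 = 8 + 4 + 2 (binary 1110). Repeated squaring mod 17: 6^1 ≡ 6; 6^2 ≡ 6² = 36 ≡ 2; 6^4 ≡ 2² = 4 ≡ 4; 6^8 ≡ 4² = 16 ≡ 16. Multiply: 6^14 = 6^8 × 6^4 × 6^2 ≡ 16 × 4 × 2 (mod 17): 16 × 4 = 64 ≡ 13; 13 × 2 = 26 ≡ 9. So 6^14 ≡ 9 (mod 17).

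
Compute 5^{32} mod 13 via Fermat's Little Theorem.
1

By Fermat's Little Theorem, a^(p-1) ≡ 1 (mod p) for prime p and gcd(a, p) = 1
Here p = 13, so 5^12 ≡ 1 (mod 13)
We can reduce the exponent: 32 mod 12 = 8
So 5^32 ≡ 5^8 (mod 13)
Computing: 5^8 mod 13 = 1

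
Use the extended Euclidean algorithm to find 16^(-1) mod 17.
Extended GCD: 16(-1) + 17(1) = 1. So 16^(-1) ≡ 16 ≡ 16 (mod 17). Verify: 16 × 16 = 256 ≡ 1 (mod 17)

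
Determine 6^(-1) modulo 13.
6^(-1) ≡ 11 (mod 13). Verification: 6 × 11 = 66 ≡ 1 (mod 13)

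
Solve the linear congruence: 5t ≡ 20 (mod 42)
4

Since gcd(5, 42) = 1 divides 20, a solution exists.
Multiply both sides by the inverse of 5 mod 42:
  5^(-1) mod 42 = 17
  x ≡ 17 × 20 ≡ 340 ≡ 4 (mod 42)
Verification: 5 × 4 = 20 = 0 × 42 + 20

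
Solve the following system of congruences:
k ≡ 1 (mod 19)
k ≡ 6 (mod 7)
20

Using the Chinese Remainder Theorem:
M = product of moduli = 133
For equation 1: M_1 = 7, 7 ≡ 7 (mod 19), inverse of 7 mod 19 is 11 (check: 7 × 11 = 77 ≡ 1 (mod 19))
For equation 2: M_2 = 19, 19 ≡ 5 (mod 7), inverse of 19 mod 7 is 3 (check: 5 × 3 = 15 ≡ 1 (mod 7))
Combine: k ≡ Σ r_i×M_i×(M_i⁻¹ mod m_i) = 1×7×11 + 6×19×3 = 77 + 342 = 419
419 mod 133 = 20
k ≡ 20 (mod 133)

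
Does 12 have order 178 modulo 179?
p - 1 = 178 has prime divisors 2, 89. Check 12^(178/q) mod 179 for each: 12^(178/2) = 12^89 ≡ 1, 12^(178/89) = 12^2 ≡ 144 (mod 179). Since 12^89 ≡ 1 (mod 179), the order of 12 divides 89 (in fact the order is 89) ≠ 178, so it is not a primitive root.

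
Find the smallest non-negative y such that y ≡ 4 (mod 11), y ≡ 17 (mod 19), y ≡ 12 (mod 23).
587

Using the Chinese Remainder Theorem:
M = product of moduli = 4807
For equation 1: M_1 = 437, 437 ≡ 8 (mod 11), inverse of 437 mod 11 is 7 (check: 8 × 7 = 56 ≡ 1 (mod 11))
For equation 2: M_2 = 253, 253 ≡ 6 (mod 19), inverse of 253 mod 19 is 16 (check: 6 × 16 = 96 ≡ 1 (mod 19))
For equation 3: M_3 = 209, 209 ≡ 2 (mod 23), inverse of 209 mod 23 is 12 (check: 2 × 12 = 24 ≡ 1 (mod 23))
Combine: y ≡ Σ r_i×M_i×(M_i⁻¹ mod m_i) = 4×437×7 + 17×253×16 + 12×209×12 = 12236 + 68816 + 30096 = 111148
111148 mod 4807 = 587
y ≡ 587 (mod 4807)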